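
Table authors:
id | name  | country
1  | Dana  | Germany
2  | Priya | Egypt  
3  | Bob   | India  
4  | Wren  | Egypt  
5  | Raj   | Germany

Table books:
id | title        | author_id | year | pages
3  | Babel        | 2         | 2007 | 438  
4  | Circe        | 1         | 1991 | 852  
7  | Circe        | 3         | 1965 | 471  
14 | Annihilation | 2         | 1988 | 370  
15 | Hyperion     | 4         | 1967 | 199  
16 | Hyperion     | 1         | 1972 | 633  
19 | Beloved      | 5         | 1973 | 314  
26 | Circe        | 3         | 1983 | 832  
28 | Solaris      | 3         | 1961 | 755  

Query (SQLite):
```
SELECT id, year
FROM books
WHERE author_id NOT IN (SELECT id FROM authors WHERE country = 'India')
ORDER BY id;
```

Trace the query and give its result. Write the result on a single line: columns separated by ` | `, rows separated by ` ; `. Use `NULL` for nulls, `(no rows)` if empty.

3 | 2007 ; 4 | 1991 ; 14 | 1988 ; 15 | 1967 ; 16 | 1972 ; 19 | 1973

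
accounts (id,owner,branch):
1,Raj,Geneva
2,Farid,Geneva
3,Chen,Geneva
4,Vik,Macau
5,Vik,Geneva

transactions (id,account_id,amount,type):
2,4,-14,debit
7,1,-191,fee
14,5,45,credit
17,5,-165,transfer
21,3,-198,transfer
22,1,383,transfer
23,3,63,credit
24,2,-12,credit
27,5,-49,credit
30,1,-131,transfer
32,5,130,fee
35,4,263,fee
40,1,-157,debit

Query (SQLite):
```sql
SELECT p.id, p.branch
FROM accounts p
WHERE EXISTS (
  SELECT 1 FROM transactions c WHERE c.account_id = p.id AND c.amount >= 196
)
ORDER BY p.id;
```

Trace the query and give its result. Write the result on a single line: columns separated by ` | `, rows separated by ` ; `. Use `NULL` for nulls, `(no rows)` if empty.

1 | Geneva ; 4 | Macau

For each accounts row, check whether any transactions with matching account_id has amount >= 196.
Keep rows where that is true.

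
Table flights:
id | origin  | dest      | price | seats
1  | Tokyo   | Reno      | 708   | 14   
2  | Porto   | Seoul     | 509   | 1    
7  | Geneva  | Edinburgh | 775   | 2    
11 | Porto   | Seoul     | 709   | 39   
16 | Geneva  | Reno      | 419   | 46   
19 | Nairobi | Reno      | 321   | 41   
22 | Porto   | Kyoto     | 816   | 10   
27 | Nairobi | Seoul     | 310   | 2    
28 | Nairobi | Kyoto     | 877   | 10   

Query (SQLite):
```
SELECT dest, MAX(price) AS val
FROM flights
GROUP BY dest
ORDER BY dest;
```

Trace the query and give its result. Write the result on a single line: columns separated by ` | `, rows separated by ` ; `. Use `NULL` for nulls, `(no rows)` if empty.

Edinburgh | 775 ; Kyoto | 877 ; Reno | 708 ; Seoul | 709

Partition flights by dest; compute MAX(price) within each group.
  Edinburgh: ids {7} → MAX(price)=775
  Kyoto: ids {22, 28} → MAX(price)=877
  Reno: ids {1, 16, 19} → MAX(price)=708
  Seoul: ids {2, 11, 27} → MAX(price)=709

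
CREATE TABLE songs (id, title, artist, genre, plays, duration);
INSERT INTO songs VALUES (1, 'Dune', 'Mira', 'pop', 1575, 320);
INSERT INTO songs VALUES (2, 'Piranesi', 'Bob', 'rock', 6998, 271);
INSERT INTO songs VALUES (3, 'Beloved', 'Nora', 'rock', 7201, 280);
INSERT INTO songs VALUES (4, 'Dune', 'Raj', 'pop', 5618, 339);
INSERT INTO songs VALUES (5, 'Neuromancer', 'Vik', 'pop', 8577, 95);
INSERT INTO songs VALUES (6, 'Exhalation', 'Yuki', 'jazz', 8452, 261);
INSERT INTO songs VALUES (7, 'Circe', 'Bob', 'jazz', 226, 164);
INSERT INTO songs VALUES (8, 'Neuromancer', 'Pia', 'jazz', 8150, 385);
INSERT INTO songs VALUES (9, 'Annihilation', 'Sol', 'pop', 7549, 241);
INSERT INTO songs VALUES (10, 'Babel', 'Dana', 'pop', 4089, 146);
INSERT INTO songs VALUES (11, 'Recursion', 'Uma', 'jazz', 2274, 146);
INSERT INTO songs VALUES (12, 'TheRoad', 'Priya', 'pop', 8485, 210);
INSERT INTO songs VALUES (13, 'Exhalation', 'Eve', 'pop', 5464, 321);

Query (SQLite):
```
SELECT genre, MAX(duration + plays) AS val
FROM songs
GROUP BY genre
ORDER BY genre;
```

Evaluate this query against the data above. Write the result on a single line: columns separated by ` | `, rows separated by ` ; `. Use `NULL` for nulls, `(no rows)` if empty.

For each row compute duration + plays.
Group by genre; take MAX of the expression per group.
  jazz: ids {6, 7, 8, 11} → MAX(duration + plays)=8713
  pop: ids {1, 4, 5, 9, 10, 12, 13} → MAX(duration + plays)=8695
  rock: ids {2, 3} → MAX(duration + plays)=7481

jazz | 8713 ; pop | 8695 ; rock | 7481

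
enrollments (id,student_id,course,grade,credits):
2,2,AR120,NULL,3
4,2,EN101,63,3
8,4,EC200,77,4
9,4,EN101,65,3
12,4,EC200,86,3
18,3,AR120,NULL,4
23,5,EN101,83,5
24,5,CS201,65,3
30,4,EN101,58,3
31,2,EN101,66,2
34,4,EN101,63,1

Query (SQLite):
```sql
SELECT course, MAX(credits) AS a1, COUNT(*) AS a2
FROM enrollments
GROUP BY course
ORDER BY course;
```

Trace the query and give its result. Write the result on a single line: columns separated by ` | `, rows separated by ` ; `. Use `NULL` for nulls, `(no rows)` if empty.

AR120 | 4 | 2 ; CS201 | 3 | 1 ; EC200 | 4 | 2 ; EN101 | 5 | 6

Group enrollments by course.
Per group compute: MAX(credits), COUNT(*).
  AR120: ids {2, 18} → MAX(credits)=4, COUNT(*)=2
  CS201: ids {24} → MAX(credits)=3, COUNT(*)=1
  EC200: ids {8, 12} → MAX(credits)=4, COUNT(*)=2
  EN101: ids {4, 9, 23, 30, 31, 34} → MAX(credits)=5, COUNT(*)=6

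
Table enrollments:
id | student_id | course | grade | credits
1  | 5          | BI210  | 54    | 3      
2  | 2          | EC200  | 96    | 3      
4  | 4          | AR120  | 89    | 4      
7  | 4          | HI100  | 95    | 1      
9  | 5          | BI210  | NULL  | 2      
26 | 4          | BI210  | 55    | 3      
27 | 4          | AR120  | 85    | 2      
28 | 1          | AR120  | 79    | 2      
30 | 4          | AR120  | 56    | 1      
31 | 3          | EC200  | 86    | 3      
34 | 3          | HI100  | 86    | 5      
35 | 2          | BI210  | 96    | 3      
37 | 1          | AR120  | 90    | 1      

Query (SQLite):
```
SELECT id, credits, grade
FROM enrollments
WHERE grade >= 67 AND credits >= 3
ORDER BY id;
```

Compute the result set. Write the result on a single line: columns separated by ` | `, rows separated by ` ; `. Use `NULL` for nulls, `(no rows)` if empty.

2 | 3 | 96 ; 4 | 4 | 89 ; 31 | 3 | 86 ; 34 | 5 | 86 ; 35 | 3 | 96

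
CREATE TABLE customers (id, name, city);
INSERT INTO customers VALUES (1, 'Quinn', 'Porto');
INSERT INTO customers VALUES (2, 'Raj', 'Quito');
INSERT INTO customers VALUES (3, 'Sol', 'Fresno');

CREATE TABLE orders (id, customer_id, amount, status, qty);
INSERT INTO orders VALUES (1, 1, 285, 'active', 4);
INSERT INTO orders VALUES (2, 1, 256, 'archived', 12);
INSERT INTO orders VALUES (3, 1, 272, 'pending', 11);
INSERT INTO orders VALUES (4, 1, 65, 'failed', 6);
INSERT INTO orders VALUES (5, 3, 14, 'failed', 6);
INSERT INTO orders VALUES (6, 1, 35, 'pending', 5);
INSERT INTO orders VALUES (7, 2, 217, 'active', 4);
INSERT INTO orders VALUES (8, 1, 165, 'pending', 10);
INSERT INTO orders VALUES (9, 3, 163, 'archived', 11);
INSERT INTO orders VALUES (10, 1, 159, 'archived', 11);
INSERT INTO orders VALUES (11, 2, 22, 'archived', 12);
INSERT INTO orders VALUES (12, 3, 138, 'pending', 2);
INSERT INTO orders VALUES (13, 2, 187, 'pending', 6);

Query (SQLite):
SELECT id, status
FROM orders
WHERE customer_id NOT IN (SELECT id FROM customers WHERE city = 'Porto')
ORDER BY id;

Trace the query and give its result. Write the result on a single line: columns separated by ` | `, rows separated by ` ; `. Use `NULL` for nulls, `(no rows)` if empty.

5 | failed ; 7 | active ; 9 | archived ; 11 | archived ; 12 | pending ; 13 | pending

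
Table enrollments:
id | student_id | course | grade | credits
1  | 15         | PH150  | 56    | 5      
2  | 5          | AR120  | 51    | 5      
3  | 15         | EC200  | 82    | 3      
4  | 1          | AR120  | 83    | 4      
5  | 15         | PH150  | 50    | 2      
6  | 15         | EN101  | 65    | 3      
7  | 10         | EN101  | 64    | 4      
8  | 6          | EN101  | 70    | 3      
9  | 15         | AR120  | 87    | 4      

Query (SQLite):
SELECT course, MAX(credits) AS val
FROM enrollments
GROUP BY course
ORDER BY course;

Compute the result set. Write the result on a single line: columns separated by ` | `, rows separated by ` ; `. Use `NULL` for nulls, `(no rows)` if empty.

Partition enrollments by course; compute MAX(credits) within each group.
  AR120: ids {2, 4, 9} → MAX(credits)=5
  EC200: ids {3} → MAX(credits)=3
  EN101: ids {6, 7, 8} → MAX(credits)=4
  PH150: ids {1, 5} → MAX(credits)=5

AR120 | 5 ; EC200 | 3 ; EN101 | 4 ; PH150 | 5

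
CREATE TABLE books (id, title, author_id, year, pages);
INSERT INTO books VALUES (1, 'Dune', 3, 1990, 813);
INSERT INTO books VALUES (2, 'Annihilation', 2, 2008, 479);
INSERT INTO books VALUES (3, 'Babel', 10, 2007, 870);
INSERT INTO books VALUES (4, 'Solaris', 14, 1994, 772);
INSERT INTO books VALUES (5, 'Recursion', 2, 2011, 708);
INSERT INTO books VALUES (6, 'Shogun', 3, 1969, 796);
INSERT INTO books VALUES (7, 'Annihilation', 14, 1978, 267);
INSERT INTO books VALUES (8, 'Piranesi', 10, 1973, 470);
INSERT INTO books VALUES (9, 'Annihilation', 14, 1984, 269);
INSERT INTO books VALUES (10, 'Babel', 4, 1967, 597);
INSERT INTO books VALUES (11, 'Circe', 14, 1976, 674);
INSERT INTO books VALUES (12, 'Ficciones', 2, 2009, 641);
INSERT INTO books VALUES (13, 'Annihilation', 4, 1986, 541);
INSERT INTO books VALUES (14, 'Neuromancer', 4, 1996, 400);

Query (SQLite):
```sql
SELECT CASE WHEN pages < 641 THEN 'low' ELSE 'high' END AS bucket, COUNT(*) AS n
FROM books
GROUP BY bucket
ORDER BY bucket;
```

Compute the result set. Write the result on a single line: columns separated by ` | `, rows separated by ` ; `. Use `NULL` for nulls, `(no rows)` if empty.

Bucket rows by pages < 641 → 'low' else 'high'; count each bucket.

high | 7 ; low | 7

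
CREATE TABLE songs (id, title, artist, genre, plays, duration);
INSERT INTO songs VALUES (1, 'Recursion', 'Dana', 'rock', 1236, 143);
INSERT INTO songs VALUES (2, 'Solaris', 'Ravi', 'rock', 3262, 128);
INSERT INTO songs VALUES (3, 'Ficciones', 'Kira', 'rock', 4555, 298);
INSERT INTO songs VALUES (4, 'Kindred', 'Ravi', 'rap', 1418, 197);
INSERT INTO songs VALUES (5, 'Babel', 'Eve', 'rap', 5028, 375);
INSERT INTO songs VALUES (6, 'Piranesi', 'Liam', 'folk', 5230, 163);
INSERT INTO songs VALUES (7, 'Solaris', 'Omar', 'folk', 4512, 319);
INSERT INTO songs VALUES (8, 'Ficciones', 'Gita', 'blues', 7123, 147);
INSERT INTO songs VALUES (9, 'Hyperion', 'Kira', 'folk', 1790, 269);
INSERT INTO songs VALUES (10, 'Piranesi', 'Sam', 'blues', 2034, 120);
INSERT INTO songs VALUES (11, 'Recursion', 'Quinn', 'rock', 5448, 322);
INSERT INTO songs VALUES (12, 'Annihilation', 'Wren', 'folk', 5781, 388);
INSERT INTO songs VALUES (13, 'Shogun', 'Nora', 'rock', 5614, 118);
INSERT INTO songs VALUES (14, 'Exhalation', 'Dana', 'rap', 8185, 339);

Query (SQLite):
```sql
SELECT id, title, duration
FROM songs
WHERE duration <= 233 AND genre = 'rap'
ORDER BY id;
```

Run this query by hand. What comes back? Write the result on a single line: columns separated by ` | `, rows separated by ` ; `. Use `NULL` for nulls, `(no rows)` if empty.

4 | Kindred | 197

duration <= 233: ids {1, 2, 4, 6, 8, 10, 13}
genre = 'rap': ids {4, 5, 14}
Combine with AND.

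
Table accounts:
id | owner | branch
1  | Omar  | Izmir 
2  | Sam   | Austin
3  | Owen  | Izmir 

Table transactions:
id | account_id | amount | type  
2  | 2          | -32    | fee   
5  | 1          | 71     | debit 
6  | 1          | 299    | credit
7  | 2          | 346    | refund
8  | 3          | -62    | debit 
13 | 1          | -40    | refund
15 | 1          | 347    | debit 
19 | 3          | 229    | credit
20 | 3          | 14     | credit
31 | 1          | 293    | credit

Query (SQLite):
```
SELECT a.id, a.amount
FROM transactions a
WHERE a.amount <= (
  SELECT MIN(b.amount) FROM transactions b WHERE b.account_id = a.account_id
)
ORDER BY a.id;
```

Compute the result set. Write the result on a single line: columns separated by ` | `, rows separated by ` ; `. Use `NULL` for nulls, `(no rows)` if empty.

2 | -32 ; 8 | -62 ; 13 | -40

For each transactions row a, compute MIN(amount) over rows sharing a.account_id.
Keep row a if a.amount <= that per-group MIN.
  account_id=1: MIN(amount) = -40
  account_id=2: MIN(amount) = -32
  account_id=3: MIN(amount) = -62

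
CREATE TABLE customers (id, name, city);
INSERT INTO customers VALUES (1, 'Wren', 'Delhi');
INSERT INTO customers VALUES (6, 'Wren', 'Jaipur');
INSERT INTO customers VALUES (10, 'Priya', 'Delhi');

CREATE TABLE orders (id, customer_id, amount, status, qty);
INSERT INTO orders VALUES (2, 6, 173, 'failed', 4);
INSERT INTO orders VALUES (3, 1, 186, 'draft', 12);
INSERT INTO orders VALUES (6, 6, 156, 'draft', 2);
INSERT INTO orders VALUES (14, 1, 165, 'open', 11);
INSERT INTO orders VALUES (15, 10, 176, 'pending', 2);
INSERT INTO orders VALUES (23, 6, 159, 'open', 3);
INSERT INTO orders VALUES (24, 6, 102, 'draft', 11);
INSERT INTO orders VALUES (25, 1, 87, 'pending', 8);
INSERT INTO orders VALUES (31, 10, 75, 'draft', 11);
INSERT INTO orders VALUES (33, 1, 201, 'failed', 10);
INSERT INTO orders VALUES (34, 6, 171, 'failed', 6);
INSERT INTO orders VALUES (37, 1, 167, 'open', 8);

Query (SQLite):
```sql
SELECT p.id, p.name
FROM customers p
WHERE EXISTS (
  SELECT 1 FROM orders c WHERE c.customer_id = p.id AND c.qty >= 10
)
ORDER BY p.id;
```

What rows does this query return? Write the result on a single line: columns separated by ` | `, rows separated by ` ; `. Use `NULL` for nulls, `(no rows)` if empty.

1 | Wren ; 6 | Wren ; 10 | Priya

For each customers row, check whether any orders with matching customer_id has qty >= 10.
Keep rows where that is true.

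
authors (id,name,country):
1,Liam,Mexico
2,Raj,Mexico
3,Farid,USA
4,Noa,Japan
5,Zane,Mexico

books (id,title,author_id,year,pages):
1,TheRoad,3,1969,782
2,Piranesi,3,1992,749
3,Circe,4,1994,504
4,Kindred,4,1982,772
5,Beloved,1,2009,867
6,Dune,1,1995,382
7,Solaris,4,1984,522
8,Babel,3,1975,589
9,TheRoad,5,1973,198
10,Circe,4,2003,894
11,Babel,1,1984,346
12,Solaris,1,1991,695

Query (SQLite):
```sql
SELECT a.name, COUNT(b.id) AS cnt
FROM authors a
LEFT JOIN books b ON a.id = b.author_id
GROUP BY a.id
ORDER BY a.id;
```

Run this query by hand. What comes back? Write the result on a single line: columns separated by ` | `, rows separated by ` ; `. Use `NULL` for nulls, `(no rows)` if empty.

LEFT JOIN keeps every authors row; unmatched ones get NULL for books columns.
Group by authors.id and compute COUNT(b.id). COUNT(col) of an all-NULL group is 0.
  1: ids {5, 6, 11, 12} → COUNT(b.id)=4
  2: ids {—} → COUNT(b.id)=0
  3: ids {1, 2, 8} → COUNT(b.id)=3
  4: ids {3, 4, 7, 10} → COUNT(b.id)=4
  5: ids {9} → COUNT(b.id)=1

Liam | 4 ; Raj | 0 ; Farid | 3 ; Noa | 4 ; Zane | 1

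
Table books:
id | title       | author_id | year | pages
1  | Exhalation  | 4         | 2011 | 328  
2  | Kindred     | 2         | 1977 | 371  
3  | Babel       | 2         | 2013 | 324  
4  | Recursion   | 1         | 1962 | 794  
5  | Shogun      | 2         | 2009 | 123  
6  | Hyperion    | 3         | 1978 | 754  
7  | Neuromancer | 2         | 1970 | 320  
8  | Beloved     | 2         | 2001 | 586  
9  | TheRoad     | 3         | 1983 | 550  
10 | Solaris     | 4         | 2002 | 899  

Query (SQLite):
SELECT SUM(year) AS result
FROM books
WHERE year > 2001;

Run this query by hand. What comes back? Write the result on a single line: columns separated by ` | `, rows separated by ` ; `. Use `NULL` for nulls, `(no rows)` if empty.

Rows where year > 2001 → year values: [2011, 2013, 2009, 2002].
SUM of non-NULL values = 8035.

8035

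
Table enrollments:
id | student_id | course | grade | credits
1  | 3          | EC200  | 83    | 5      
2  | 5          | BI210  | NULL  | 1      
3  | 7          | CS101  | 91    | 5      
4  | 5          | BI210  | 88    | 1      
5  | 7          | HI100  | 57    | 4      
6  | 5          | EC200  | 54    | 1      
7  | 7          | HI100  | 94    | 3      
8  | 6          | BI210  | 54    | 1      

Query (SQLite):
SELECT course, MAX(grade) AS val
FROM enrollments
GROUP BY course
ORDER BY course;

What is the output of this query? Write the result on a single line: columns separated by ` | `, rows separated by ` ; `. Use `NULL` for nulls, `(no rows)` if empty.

BI210 | 88 ; CS101 | 91 ; EC200 | 83 ; HI100 | 94

Partition enrollments by course; compute MAX(grade) within each group.
  BI210: ids {2, 4, 8} → MAX(grade)=88
  CS101: ids {3} → MAX(grade)=91
  EC200: ids {1, 6} → MAX(grade)=83
  HI100: ids {5, 7} → MAX(grade)=94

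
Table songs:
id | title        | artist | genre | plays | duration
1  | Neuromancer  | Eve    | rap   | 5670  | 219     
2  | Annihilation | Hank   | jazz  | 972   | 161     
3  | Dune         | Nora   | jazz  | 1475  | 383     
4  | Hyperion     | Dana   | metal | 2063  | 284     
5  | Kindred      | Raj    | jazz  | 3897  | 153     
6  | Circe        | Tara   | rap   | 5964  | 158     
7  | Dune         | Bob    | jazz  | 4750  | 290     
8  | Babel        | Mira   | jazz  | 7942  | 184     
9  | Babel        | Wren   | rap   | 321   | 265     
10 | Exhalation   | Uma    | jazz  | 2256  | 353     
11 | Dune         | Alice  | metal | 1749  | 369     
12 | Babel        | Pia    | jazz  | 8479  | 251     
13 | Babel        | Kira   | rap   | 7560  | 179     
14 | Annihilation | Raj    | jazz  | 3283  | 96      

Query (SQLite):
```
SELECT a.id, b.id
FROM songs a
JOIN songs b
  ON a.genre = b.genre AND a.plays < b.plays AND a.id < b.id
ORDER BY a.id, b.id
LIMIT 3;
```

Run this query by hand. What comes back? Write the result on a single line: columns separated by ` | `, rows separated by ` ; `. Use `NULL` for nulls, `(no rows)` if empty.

1 | 6 ; 1 | 13 ; 2 | 3

Pairs (a,b) with same genre, a.plays < b.plays, a.id < b.id.
genre groups: jazz:{2,3,5,7,8,10,12,14} metal:{4,11} rap:{1,6,9,13}
Ordered by (a.id, b.id); first 3.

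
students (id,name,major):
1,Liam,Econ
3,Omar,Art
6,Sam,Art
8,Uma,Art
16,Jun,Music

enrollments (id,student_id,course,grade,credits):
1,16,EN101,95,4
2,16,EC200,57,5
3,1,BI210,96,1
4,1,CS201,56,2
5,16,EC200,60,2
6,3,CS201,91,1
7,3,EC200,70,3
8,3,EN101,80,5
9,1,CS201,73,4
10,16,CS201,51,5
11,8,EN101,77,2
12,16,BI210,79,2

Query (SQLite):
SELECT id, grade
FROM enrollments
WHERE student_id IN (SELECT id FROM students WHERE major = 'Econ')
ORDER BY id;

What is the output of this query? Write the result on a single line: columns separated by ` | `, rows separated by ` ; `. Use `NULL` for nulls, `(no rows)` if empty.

3 | 96 ; 4 | 56 ; 9 | 73

Inner query: students.id where major = 'Econ'.
Outer: keep enrollments rows whose student_id is in that set.
Inner query → {1}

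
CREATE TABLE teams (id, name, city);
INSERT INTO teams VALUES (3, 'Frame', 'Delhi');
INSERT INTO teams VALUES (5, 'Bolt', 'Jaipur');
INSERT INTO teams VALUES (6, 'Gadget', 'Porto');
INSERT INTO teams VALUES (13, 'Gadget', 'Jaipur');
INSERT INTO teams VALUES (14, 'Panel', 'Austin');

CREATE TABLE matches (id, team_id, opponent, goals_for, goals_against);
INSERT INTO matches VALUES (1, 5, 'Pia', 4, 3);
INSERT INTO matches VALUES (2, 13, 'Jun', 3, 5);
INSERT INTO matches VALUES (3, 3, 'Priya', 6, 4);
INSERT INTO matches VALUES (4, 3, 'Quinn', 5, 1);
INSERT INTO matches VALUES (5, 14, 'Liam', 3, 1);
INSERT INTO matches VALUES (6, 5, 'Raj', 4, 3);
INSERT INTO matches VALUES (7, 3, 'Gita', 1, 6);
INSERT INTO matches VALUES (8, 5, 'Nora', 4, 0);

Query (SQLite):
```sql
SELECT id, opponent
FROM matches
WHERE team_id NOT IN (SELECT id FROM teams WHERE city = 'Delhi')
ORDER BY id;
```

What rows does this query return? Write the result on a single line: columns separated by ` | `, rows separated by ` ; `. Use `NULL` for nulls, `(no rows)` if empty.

1 | Pia ; 2 | Jun ; 5 | Liam ; 6 | Raj ; 8 | Nora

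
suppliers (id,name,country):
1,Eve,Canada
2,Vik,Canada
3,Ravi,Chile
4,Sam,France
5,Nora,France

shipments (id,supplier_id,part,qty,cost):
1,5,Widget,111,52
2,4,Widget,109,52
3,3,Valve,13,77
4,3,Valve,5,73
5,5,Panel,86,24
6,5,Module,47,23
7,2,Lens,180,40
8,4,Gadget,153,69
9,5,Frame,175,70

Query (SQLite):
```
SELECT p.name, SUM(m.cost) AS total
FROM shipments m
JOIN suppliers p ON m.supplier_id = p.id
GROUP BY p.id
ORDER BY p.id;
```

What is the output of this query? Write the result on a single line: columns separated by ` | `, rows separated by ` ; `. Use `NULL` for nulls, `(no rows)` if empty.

Vik | 40 ; Ravi | 150 ; Sam | 121 ; Nora | 169

Join each shipments row to its suppliers via supplier_id.
Group joined rows by suppliers.id; compute SUM(m.cost) per group.
  2: ids {7} → SUM(m.cost)=40
  3: ids {3, 4} → SUM(m.cost)=150
  4: ids {2, 8} → SUM(m.cost)=121
  5: ids {1, 5, 6, 9} → SUM(m.cost)=169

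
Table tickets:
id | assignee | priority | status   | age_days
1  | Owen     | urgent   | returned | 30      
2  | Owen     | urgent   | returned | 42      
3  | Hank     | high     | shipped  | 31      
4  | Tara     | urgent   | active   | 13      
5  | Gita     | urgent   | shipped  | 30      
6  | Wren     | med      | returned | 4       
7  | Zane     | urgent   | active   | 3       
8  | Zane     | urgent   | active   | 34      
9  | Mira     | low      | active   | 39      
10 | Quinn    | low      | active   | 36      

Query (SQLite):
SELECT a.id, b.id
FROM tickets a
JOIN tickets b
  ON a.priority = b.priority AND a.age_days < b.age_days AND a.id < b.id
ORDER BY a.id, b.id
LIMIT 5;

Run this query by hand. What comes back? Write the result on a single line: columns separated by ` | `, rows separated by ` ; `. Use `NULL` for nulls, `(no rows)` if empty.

1 | 2 ; 1 | 8 ; 4 | 5 ; 4 | 8 ; 5 | 8

Pairs (a,b) with same priority, a.age_days < b.age_days, a.id < b.id.
priority groups: high:{3} low:{9,10} med:{6} urgent:{1,2,4,5,7,8}
Ordered by (a.id, b.id); first 5.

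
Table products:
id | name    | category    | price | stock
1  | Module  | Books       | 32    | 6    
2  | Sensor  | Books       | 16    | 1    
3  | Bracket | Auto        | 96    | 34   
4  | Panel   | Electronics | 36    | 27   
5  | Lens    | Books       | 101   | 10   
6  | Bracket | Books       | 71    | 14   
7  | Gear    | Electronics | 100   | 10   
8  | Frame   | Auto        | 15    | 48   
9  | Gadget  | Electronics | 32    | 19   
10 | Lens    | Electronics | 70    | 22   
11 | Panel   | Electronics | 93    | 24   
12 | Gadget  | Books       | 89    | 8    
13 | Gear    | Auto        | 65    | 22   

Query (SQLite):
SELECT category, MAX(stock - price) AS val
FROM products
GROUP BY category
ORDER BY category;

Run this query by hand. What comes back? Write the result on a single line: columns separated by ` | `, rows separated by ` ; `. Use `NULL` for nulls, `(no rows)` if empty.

For each row compute stock - price.
Group by category; take MAX of the expression per group.
  Auto: ids {3, 8, 13} → MAX(stock - price)=33
  Books: ids {1, 2, 5, 6, 12} → MAX(stock - price)=-15
  Electronics: ids {4, 7, 9, 10, 11} → MAX(stock - price)=-9

Auto | 33 ; Books | -15 ; Electronics | -9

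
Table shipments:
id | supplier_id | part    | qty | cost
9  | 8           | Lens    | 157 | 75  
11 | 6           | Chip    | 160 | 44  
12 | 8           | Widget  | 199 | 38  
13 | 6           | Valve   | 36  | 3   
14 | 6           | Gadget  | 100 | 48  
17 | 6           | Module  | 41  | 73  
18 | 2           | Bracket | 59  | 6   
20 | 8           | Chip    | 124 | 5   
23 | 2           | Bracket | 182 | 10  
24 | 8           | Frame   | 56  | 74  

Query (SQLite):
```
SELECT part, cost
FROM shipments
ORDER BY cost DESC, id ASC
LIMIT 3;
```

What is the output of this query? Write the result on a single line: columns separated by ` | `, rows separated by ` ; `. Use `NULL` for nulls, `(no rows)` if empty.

Lens | 75 ; Frame | 74 ; Module | 73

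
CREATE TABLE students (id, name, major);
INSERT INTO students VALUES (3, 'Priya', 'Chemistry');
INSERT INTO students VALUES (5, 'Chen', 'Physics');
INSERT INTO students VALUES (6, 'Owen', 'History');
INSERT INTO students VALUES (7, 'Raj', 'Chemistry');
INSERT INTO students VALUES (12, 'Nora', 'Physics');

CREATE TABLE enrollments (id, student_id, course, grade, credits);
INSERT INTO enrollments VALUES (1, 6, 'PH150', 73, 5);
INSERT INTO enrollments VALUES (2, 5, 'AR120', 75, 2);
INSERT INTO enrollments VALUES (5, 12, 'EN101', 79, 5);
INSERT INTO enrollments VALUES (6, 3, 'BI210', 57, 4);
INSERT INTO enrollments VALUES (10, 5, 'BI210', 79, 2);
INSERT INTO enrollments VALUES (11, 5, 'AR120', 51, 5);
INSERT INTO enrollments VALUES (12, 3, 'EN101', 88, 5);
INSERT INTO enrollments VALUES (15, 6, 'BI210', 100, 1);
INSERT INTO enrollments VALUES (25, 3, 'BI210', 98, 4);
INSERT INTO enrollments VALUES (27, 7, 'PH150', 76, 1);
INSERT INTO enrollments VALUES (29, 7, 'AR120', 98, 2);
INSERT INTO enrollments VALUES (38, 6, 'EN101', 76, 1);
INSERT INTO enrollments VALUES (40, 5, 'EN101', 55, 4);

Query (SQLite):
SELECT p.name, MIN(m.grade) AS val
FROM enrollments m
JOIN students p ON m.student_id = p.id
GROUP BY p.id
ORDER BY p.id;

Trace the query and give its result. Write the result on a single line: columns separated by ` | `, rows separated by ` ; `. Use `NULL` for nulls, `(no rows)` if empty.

Priya | 57 ; Chen | 51 ; Owen | 73 ; Raj | 76 ; Nora | 79

Join each enrollments row to its students via student_id.
Group joined rows by students.id; compute MIN(m.grade) per group.
  3: ids {6, 12, 25} → MIN(m.grade)=57
  5: ids {2, 10, 11, 40} → MIN(m.grade)=51
  6: ids {1, 15, 38} → MIN(m.grade)=73
  7: ids {27, 29} → MIN(m.grade)=76
  12: ids {5} → MIN(m.grade)=79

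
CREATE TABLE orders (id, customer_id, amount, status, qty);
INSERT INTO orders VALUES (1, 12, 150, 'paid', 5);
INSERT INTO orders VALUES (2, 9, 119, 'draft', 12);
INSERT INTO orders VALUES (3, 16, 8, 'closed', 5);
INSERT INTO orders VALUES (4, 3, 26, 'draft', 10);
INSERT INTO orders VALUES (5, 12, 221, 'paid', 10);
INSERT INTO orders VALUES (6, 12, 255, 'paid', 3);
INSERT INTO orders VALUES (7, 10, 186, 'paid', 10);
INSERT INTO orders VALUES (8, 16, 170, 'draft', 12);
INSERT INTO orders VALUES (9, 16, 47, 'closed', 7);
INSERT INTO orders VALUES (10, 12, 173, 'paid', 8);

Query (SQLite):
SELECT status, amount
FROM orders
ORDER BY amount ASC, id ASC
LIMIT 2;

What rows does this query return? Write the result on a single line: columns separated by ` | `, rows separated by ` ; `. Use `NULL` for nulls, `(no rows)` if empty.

closed | 8 ; draft | 26

Sort by amount asc, tiebreak id asc: (8, id=3), (26, id=4), (47, id=9), (119, id=2), (150, id=1) …. Take first 2.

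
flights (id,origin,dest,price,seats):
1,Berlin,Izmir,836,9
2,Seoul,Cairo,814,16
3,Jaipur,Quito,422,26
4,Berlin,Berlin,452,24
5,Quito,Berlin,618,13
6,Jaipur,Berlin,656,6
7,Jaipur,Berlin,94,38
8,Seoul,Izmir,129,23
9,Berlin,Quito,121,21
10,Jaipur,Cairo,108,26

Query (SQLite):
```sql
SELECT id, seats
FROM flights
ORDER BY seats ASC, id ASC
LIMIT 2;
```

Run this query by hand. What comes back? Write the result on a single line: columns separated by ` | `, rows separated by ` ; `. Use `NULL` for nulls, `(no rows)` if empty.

Sort by seats asc, tiebreak id asc: (6, id=6), (9, id=1), (13, id=5), (16, id=2), (21, id=9) …. Take first 2.

6 | 6 ; 1 | 9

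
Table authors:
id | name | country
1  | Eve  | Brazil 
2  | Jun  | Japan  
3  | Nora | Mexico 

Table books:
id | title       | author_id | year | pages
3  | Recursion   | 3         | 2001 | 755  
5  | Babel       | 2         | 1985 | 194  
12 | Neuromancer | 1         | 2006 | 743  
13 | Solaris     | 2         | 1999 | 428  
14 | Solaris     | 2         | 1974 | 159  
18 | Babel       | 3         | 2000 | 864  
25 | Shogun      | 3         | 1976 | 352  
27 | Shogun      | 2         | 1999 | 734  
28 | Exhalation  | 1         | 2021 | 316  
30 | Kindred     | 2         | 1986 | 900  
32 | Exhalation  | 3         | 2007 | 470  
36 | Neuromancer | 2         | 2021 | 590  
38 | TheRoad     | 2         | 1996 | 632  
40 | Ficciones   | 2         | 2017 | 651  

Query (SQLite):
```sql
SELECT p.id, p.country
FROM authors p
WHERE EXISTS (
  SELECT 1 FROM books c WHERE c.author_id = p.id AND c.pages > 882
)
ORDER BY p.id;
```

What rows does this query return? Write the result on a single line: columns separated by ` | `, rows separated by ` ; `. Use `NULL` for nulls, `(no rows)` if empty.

For each authors row, check whether any books with matching author_id has pages > 882.
Keep rows where that is true.

2 | Japan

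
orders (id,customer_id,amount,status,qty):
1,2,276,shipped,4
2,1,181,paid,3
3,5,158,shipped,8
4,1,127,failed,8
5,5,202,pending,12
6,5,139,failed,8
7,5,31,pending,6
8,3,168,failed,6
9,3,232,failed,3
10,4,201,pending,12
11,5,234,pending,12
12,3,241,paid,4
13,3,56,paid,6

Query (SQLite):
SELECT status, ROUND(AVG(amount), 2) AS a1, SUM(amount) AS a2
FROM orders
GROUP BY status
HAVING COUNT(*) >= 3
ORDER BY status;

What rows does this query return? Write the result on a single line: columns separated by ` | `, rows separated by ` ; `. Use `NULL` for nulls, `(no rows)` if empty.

Group orders by status.
Per group compute: ROUND(AVG(amount), 2), SUM(amount).
HAVING: drop groups with fewer than 3 rows.
  failed: ids {4, 6, 8, 9} → ROUND(AVG(amount), 2)=166.5, SUM(amount)=666
  paid: ids {2, 12, 13} → ROUND(AVG(amount), 2)=159.33, SUM(amount)=478
  pending: ids {5, 7, 10, 11} → ROUND(AVG(amount), 2)=167, SUM(amount)=668
  shipped: ids {1, 3} → ROUND(AVG(amount), 2)=217, SUM(amount)=434

failed | 166.5 | 666 ; paid | 159.33 | 478 ; pending | 167 | 668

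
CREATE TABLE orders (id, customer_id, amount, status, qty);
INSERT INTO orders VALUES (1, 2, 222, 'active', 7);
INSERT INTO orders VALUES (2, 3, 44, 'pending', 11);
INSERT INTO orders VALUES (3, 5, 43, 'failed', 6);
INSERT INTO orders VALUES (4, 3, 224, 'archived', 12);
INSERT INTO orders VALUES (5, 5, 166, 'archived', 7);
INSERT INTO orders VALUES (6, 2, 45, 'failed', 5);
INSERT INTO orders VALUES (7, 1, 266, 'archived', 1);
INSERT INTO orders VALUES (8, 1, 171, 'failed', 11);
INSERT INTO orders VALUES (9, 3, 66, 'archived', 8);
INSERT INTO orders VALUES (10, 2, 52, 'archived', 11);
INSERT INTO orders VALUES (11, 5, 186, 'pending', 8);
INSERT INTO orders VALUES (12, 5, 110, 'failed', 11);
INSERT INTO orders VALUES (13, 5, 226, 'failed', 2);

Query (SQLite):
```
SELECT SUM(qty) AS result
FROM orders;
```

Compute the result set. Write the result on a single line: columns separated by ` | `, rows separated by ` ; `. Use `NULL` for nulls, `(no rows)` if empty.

100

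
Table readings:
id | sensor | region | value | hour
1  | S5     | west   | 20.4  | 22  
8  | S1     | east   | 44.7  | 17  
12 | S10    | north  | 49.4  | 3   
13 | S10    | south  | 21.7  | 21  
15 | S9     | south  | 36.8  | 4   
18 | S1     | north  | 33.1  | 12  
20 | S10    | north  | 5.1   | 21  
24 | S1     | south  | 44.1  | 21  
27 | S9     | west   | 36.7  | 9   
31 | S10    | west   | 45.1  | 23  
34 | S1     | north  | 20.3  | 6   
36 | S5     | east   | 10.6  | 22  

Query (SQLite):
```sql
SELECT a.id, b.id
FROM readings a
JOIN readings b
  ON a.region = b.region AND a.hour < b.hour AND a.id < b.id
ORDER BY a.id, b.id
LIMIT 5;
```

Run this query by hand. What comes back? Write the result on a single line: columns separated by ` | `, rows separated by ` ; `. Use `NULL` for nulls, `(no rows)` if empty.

Pairs (a,b) with same region, a.hour < b.hour, a.id < b.id.
region groups: east:{8,36} north:{12,18,20,34} south:{13,15,24} west:{1,27,31}
Ordered by (a.id, b.id); first 5.

1 | 31 ; 8 | 36 ; 12 | 18 ; 12 | 20 ; 12 | 34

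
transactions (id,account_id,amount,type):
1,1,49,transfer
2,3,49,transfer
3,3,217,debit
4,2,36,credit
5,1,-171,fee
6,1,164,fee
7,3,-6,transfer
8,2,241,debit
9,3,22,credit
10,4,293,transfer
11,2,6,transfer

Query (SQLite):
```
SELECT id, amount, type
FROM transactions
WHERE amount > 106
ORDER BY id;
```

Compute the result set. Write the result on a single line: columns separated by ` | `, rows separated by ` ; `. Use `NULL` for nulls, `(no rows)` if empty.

3 | 217 | debit ; 6 | 164 | fee ; 8 | 241 | debit ; 10 | 293 | transfer

amount > 106: ids {3, 6, 8, 10}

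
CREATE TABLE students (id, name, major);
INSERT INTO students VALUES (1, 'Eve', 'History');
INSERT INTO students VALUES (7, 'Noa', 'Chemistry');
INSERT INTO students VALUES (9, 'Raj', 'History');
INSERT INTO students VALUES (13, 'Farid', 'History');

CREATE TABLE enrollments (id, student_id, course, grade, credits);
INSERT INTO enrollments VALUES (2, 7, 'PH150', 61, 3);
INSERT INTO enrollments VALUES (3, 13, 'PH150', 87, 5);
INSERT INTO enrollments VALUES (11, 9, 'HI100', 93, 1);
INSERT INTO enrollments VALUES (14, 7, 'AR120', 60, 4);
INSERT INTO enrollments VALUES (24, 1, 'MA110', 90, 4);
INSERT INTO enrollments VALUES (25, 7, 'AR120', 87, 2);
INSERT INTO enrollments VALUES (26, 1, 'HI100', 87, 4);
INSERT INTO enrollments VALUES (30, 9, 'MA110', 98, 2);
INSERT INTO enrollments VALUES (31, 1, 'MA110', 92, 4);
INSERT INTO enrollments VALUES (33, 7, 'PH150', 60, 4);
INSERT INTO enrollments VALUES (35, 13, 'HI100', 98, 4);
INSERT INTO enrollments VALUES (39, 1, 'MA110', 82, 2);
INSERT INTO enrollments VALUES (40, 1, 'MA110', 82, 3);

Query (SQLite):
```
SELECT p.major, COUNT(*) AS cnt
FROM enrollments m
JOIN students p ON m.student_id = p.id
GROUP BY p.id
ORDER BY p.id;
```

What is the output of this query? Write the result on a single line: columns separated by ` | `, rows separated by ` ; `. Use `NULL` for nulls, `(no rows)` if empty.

History | 5 ; Chemistry | 4 ; History | 2 ; History | 2

Join each enrollments row to its students via student_id.
Group joined rows by students.id; compute COUNT(*) per group.
  1: ids {24, 26, 31, 39, 40} → COUNT(*)=5
  7: ids {2, 14, 25, 33} → COUNT(*)=4
  9: ids {11, 30} → COUNT(*)=2
  13: ids {3, 35} → COUNT(*)=2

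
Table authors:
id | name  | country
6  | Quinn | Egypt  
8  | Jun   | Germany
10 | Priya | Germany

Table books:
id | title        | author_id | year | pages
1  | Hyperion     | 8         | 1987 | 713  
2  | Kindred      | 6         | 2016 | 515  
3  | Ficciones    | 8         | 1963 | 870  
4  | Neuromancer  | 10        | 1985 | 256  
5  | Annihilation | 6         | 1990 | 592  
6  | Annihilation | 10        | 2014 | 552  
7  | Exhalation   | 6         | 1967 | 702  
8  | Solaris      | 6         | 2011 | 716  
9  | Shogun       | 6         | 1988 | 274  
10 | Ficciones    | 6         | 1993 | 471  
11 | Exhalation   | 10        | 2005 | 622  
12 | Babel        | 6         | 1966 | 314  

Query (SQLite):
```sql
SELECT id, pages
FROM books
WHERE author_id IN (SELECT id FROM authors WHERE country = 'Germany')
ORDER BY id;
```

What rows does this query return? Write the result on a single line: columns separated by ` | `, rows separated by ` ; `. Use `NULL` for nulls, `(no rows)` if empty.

1 | 713 ; 3 | 870 ; 4 | 256 ; 6 | 552 ; 11 | 622

Inner query: authors.id where country = 'Germany'.
Outer: keep books rows whose author_id is in that set.
Inner query → {8, 10}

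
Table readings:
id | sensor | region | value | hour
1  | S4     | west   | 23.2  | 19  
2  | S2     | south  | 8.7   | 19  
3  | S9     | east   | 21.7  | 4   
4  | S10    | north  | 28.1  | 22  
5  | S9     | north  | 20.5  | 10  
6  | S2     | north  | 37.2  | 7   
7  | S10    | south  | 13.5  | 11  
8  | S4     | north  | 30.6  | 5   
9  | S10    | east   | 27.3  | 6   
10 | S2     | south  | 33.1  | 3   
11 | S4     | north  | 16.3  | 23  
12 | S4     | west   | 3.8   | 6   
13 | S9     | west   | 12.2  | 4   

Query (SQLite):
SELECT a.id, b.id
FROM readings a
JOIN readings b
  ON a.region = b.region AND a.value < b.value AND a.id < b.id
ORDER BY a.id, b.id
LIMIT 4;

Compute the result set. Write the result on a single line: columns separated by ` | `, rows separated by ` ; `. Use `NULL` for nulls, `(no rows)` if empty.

Pairs (a,b) with same region, a.value < b.value, a.id < b.id.
region groups: east:{3,9} north:{4,5,6,8,11} south:{2,7,10} west:{1,12,13}
Ordered by (a.id, b.id); first 4.

2 | 7 ; 2 | 10 ; 3 | 9 ; 4 | 6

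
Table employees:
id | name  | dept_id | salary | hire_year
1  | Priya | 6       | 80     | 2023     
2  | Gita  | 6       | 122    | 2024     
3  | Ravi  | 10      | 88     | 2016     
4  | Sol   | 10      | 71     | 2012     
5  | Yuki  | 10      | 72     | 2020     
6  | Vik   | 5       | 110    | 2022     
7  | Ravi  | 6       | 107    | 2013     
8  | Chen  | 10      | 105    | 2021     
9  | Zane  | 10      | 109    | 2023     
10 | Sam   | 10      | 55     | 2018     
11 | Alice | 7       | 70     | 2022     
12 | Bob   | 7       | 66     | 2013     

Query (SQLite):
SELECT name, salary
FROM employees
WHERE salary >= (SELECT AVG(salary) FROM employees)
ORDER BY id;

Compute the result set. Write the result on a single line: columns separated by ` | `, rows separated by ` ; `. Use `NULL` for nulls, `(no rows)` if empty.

Scalar subquery: AVG(salary) over all employees rows = 87.916667 (≈; comparison uses full precision).
Keep rows where salary >= that value.

Gita | 122 ; Ravi | 88 ; Vik | 110 ; Ravi | 107 ; Chen | 105 ; Zane | 109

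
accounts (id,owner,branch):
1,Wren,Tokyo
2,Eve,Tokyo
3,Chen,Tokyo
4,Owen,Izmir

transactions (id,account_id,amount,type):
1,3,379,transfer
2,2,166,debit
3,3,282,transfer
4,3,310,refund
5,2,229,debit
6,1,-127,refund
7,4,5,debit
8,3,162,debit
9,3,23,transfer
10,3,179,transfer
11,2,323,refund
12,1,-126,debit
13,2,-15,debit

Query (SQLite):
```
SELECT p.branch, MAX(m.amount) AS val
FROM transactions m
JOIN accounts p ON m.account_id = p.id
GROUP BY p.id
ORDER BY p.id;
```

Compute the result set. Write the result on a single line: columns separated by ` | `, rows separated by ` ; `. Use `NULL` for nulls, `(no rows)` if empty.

Tokyo | -126 ; Tokyo | 323 ; Tokyo | 379 ; Izmir | 5

Join each transactions row to its accounts via account_id.
Group joined rows by accounts.id; compute MAX(m.amount) per group.
  1: ids {6, 12} → MAX(m.amount)=-126
  2: ids {2, 5, 11, 13} → MAX(m.amount)=323
  3: ids {1, 3, 4, 8, 9, 10} → MAX(m.amount)=379
  4: ids {7} → MAX(m.amount)=5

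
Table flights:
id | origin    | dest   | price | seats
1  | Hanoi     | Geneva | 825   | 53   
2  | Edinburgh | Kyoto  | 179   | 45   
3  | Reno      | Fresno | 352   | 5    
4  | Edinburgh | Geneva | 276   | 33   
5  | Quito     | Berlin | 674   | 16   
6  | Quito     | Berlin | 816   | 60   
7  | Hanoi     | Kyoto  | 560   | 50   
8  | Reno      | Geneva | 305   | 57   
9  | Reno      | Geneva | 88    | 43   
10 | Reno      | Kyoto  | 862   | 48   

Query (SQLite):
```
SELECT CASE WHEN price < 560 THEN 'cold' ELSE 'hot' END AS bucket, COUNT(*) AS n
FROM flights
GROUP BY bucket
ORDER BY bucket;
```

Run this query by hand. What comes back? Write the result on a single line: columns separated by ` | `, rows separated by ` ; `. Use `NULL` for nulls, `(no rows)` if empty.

Bucket rows by price < 560 → 'cold' else 'hot'; count each bucket.

cold | 5 ; hot | 5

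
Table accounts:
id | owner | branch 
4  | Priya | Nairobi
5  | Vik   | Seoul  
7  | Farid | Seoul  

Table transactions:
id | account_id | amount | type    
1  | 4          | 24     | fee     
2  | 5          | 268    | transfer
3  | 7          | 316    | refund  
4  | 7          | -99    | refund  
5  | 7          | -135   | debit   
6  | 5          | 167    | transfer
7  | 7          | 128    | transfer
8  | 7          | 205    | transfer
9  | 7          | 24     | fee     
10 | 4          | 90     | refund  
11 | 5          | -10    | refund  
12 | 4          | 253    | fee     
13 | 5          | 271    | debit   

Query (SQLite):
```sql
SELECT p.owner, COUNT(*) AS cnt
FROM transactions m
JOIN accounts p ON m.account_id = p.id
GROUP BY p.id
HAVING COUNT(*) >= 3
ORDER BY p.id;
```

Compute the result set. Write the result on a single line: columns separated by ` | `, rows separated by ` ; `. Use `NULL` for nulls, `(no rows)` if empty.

Join each transactions row to its accounts via account_id.
Group joined rows by accounts.id; compute COUNT(*) per group.
HAVING: keep groups with count ≥ 3.
  4: ids {1, 10, 12} → COUNT(*)=3
  5: ids {2, 6, 11, 13} → COUNT(*)=4
  7: ids {3, 4, 5, 7, 8, 9} → COUNT(*)=6

Priya | 3 ; Vik | 4 ; Farid | 6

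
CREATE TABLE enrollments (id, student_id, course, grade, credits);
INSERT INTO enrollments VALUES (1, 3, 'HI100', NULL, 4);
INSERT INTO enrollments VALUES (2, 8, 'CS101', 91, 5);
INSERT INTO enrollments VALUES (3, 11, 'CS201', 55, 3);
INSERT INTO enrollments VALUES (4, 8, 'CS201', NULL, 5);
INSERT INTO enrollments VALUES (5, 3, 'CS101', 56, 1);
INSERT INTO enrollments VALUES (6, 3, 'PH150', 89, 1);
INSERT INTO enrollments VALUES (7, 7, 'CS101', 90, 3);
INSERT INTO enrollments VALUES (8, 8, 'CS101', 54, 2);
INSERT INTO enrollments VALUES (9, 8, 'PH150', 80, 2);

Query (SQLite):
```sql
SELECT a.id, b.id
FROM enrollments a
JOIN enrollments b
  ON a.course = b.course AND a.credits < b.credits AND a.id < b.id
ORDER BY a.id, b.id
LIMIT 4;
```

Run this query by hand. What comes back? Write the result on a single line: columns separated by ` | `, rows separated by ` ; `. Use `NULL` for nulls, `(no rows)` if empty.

3 | 4 ; 5 | 7 ; 5 | 8 ; 6 | 9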